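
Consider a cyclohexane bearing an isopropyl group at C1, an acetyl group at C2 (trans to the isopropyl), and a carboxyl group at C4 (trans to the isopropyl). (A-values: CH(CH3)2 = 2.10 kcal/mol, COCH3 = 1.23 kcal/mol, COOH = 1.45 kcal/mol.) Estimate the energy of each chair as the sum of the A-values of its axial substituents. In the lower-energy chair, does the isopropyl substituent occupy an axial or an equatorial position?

Chair I (isopropyl axial, acetyl axial, carboxyl axial): E = 4.78 kcal/mol.
Chair II (isopropyl equatorial, acetyl equatorial, carboxyl equatorial): E = 0.00 kcal/mol.
Chair II is the more stable (lower-energy) conformer, and in that chair the isopropyl group is equatorial.

equatorial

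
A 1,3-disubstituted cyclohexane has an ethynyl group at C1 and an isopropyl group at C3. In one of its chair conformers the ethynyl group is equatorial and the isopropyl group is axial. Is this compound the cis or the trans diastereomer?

C1 and C3 have the same parity, so their axial bonds point in the same direction.
With same-parity carbons, two substituents on the same face are both axial or both equatorial; opposite faces give one of each.
Here the groups are equatorial/axial → opposite face → trans.

trans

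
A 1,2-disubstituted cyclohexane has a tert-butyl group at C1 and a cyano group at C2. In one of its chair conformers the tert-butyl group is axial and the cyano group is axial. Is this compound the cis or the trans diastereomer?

C1 and C2 have opposite parity, so their axial bonds point in opposite directions.
With opposite-parity carbons, two substituents on the same face are one axial and one equatorial; opposite faces give both axial or both equatorial.
Here the groups are axial/axial → opposite face → trans.

trans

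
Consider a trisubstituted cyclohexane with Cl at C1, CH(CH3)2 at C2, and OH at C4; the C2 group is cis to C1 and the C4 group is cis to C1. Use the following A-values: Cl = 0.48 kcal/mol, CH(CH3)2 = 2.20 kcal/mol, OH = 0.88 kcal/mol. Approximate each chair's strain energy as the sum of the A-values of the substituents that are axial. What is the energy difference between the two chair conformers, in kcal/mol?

Chair I (chloro axial, isopropyl equatorial, hydroxyl equatorial): E = 0.48 kcal/mol.
Chair II (chloro equatorial, isopropyl axial, hydroxyl axial): E = 3.08 kcal/mol.
ΔE = 3.08 − 0.48 = 2.60 kcal/mol; chair I is more stable.

2.60 kcal/mol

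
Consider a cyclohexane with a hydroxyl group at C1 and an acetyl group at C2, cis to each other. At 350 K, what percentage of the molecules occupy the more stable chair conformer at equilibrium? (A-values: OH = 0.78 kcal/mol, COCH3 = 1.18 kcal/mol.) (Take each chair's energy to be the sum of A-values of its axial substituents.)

C1 and C2 have opposite parity, so for the cis isomer the two substituents are one axial and one equatorial in each chair.
Chair I (hydroxyl axial, acetyl equatorial): E = 0.78 kcal/mol; chair II (hydroxyl equatorial, acetyl axial): E = 1.18 kcal/mol.
ΔG = 0.40 kcal/mol between the two chairs.
K = exp(ΔG/RT) with R = 1.987×10⁻³ kcal mol⁻¹ K⁻¹ and T = 350 K gives K ≈ 1.78.
Fraction in the lower-energy chair = K/(K+1) = 64.0%.

64.0%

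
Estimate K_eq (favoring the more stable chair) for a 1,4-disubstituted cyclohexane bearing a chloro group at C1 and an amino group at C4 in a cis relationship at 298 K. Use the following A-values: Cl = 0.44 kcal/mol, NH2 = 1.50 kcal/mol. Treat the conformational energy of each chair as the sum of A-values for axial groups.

K ≈ 5.99

C1 and C4 have opposite parity, so for the cis isomer the two substituents are one axial and one equatorial in each chair.
Chair I (chloro axial, amino equatorial): E = 0.44 kcal/mol; chair II (chloro equatorial, amino axial): E = 1.50 kcal/mol.
ΔG = 1.06 kcal/mol between the two chairs.
K = exp(ΔG/RT) with R = 1.987×10⁻³ kcal mol⁻¹ K⁻¹ and T = 298 K gives K ≈ 5.99.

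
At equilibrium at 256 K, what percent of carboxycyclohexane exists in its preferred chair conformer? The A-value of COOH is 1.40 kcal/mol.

94.0%

One chair has the carboxyl group axial (E = 1.40 kcal/mol) and the other has it equatorial (E = 0).
ΔG = 1.40 kcal/mol between the two chairs.
K = exp(ΔG/RT) with R = 1.987×10⁻³ kcal mol⁻¹ K⁻¹ and T = 256 K gives K ≈ 15.7.
Fraction in the lower-energy chair = K/(K+1) = 94.0%.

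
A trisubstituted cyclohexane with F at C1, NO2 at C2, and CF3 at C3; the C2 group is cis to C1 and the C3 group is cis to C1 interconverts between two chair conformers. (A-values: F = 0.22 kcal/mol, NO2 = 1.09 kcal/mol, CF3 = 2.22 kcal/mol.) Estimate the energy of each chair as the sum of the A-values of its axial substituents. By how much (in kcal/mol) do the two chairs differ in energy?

1.35 kcal/mol

Chair I (fluoro axial, nitro equatorial, trifluoromethyl axial): E = 2.44 kcal/mol.
Chair II (fluoro equatorial, nitro axial, trifluoromethyl equatorial): E = 1.09 kcal/mol.
ΔE = 2.44 − 1.09 = 1.35 kcal/mol; chair II is more stable.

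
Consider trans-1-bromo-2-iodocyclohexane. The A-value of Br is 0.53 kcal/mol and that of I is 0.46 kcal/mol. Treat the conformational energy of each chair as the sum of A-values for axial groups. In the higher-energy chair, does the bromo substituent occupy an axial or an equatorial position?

C1 and C2 have opposite parity, so for the trans isomer the two substituents are e,e in one chair and a,a in the other.
Chair I (bromo axial, iodo axial): E = 0.99 kcal/mol.
Chair II (bromo equatorial, iodo equatorial): E = 0.00 kcal/mol.
Chair I is the less stable (higher-energy) conformer, and in that chair the bromo group is axial.

axial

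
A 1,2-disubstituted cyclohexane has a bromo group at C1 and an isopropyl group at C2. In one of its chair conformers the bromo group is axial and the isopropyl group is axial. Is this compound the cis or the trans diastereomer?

trans

C1 and C2 have opposite parity, so their axial bonds point in opposite directions.
With opposite-parity carbons, two substituents on the same face are one axial and one equatorial; opposite faces give both axial or both equatorial.
Here the groups are axial/axial → opposite face → trans.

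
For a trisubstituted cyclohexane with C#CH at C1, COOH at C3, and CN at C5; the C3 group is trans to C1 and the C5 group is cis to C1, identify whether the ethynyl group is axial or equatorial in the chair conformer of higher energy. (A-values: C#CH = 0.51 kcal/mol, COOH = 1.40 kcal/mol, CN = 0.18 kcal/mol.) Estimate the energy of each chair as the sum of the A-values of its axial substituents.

equatorial

Chair I (ethynyl axial, carboxyl equatorial, cyano axial): E = 0.69 kcal/mol.
Chair II (ethynyl equatorial, carboxyl axial, cyano equatorial): E = 1.40 kcal/mol.
Chair II is the less stable (higher-energy) conformer, and in that chair the ethynyl group is equatorial.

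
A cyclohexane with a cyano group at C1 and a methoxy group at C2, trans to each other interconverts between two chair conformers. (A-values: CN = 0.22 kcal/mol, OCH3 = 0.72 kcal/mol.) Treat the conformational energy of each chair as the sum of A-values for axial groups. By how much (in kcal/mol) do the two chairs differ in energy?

0.94 kcal/mol

C1 and C2 have opposite parity, so for the trans isomer the two substituents are e,e in one chair and a,a in the other.
Chair I (cyano axial, methoxy axial): E = 0.94 kcal/mol.
Chair II (cyano equatorial, methoxy equatorial): E = 0.00 kcal/mol.
ΔE = 0.94 − 0.00 = 0.94 kcal/mol; chair II is more stable.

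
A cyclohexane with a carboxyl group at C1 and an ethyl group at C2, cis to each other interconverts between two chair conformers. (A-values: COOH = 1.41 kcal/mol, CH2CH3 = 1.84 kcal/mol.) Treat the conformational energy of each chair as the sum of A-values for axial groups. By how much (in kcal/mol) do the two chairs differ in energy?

0.43 kcal/mol

C1 and C2 have opposite parity, so for the cis isomer the two substituents are one axial and one equatorial in each chair.
Chair I (carboxyl axial, ethyl equatorial): E = 1.41 kcal/mol.
Chair II (carboxyl equatorial, ethyl axial): E = 1.84 kcal/mol.
ΔE = 1.84 − 1.41 = 0.43 kcal/mol; chair I is more stable.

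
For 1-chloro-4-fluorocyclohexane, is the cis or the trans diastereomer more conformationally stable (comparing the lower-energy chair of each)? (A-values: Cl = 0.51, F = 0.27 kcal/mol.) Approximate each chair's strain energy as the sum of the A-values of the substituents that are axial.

At 1,4 positions (parity opposite): cis → (a,e or e,a); trans → (e,e or a,a).
Best chair for cis: E = 0.27 kcal/mol; best chair for trans: E = 0.00 kcal/mol.
The trans isomer is lower by 0.27 kcal/mol.

trans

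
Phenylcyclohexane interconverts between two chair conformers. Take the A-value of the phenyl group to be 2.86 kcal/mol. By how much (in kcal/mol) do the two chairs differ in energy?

2.86 kcal/mol

A monosubstituted cyclohexane has one chair with the phenyl group axial (E = A = 2.86 kcal/mol) and one with it equatorial (E = 0).
ΔE = 2.86 − 0 = 2.86 kcal/mol.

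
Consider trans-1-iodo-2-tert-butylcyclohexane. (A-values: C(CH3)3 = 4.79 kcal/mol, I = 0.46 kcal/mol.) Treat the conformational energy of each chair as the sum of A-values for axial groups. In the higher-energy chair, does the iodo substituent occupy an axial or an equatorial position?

C1 and C2 have opposite parity, so for the trans isomer the two substituents are e,e in one chair and a,a in the other.
Chair I (tert-butyl axial, iodo axial): E = 5.25 kcal/mol.
Chair II (tert-butyl equatorial, iodo equatorial): E = 0.00 kcal/mol.
Chair I is the less stable (higher-energy) conformer, and in that chair the iodo group is axial.

axial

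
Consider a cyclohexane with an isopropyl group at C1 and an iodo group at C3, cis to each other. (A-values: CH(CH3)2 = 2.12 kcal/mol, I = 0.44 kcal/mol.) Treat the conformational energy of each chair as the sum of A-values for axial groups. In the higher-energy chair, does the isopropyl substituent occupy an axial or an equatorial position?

C1 and C3 have the same parity, so for the cis isomer the two substituents are e,e in one chair and a,a in the other.
Chair I (isopropyl axial, iodo axial): E = 2.56 kcal/mol.
Chair II (isopropyl equatorial, iodo equatorial): E = 0.00 kcal/mol.
Chair I is the less stable (higher-energy) conformer, and in that chair the isopropyl group is axial.

axial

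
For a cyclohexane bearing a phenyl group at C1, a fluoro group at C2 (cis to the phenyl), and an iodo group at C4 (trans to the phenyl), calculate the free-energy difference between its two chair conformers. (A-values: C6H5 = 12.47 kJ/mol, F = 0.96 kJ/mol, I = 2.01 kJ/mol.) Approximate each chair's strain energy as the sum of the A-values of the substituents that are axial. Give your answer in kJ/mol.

Chair I (phenyl axial, fluoro equatorial, iodo axial): E = 14.48 kJ/mol.
Chair II (phenyl equatorial, fluoro axial, iodo equatorial): E = 0.96 kJ/mol.
ΔE = 14.48 − 0.96 = 13.52 kJ/mol; chair II is more stable.

13.52 kJ/mol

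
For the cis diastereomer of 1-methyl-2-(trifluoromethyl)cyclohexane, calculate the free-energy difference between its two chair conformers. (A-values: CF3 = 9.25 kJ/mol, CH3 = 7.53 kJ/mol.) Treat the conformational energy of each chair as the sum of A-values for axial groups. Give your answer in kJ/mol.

1.72 kJ/mol

C1 and C2 have opposite parity, so for the cis isomer the two substituents are one axial and one equatorial in each chair.
Chair I (trifluoromethyl axial, methyl equatorial): E = 9.25 kJ/mol.
Chair II (trifluoromethyl equatorial, methyl axial): E = 7.53 kJ/mol.
ΔE = 9.25 − 7.53 = 1.72 kJ/mol; chair II is more stable.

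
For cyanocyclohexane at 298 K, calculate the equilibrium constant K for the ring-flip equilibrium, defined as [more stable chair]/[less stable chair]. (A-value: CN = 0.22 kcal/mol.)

One chair has the cyano group axial (E = 0.22 kcal/mol) and the other has it equatorial (E = 0).
ΔG = 0.22 kcal/mol between the two chairs.
K = exp(ΔG/RT) with R = 1.987×10⁻³ kcal mol⁻¹ K⁻¹ and T = 298 K gives K ≈ 1.45.

K ≈ 1.45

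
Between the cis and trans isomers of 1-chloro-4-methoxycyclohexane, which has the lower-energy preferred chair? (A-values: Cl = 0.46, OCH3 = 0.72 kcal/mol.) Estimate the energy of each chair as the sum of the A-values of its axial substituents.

trans

At 1,4 positions (parity opposite): cis → (a,e or e,a); trans → (e,e or a,a).
Best chair for cis: E = 0.46 kcal/mol; best chair for trans: E = 0.00 kcal/mol.
The trans isomer is lower by 0.46 kcal/mol.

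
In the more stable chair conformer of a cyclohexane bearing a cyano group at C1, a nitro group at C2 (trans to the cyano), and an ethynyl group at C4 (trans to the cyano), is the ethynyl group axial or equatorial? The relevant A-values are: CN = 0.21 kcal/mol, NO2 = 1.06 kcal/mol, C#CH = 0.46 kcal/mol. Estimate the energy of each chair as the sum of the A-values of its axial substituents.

equatorial

Chair I (cyano axial, nitro axial, ethynyl axial): E = 1.73 kcal/mol.
Chair II (cyano equatorial, nitro equatorial, ethynyl equatorial): E = 0.00 kcal/mol.
Chair II is the more stable (lower-energy) conformer, and in that chair the ethynyl group is equatorial.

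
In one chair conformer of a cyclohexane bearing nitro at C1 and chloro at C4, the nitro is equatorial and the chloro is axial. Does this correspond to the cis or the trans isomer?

C1 and C4 have opposite parity, so their axial bonds point in opposite directions.
With opposite-parity carbons, two substituents on the same face are one axial and one equatorial; opposite faces give both axial or both equatorial.
Here the groups are equatorial/axial → same face → cis.

cis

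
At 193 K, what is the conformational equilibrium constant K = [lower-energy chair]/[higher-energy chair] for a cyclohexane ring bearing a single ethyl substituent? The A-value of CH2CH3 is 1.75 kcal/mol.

One chair has the ethyl group axial (E = 1.75 kcal/mol) and the other has it equatorial (E = 0).
ΔG = 1.75 kcal/mol between the two chairs.
K = exp(ΔG/RT) with R = 1.987×10⁻³ kcal mol⁻¹ K⁻¹ and T = 193 K gives K ≈ 95.9.

K ≈ 95.9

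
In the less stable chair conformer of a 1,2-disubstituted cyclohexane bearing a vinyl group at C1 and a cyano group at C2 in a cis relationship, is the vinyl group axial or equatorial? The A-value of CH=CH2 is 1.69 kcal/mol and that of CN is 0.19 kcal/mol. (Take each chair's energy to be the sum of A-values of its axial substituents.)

C1 and C2 have opposite parity, so for the cis isomer the two substituents are one axial and one equatorial in each chair.
Chair I (vinyl axial, cyano equatorial): E = 1.69 kcal/mol.
Chair II (vinyl equatorial, cyano axial): E = 0.19 kcal/mol.
Chair I is the less stable (higher-energy) conformer, and in that chair the vinyl group is axial.

axial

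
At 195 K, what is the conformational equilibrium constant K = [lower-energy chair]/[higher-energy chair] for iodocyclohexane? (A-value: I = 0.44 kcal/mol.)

K ≈ 3.11

One chair has the iodo group axial (E = 0.44 kcal/mol) and the other has it equatorial (E = 0).
ΔG = 0.44 kcal/mol between the two chairs.
K = exp(ΔG/RT) with R = 1.987×10⁻³ kcal mol⁻¹ K⁻¹ and T = 195 K gives K ≈ 3.11.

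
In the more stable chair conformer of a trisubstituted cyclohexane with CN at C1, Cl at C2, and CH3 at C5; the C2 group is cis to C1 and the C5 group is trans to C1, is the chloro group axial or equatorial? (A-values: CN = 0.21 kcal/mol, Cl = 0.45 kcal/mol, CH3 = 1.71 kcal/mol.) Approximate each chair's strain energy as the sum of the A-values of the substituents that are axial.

equatorial

Chair I (cyano axial, chloro equatorial, methyl equatorial): E = 0.21 kcal/mol.
Chair II (cyano equatorial, chloro axial, methyl axial): E = 2.16 kcal/mol.
Chair I is the more stable (lower-energy) conformer, and in that chair the chloro group is equatorial.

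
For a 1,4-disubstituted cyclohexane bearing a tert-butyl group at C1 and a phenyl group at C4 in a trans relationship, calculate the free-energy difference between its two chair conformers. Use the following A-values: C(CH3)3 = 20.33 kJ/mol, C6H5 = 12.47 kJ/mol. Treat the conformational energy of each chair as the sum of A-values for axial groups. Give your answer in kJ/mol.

C1 and C4 have opposite parity, so for the trans isomer the two substituents are e,e in one chair and a,a in the other.
Chair I (tert-butyl axial, phenyl axial): E = 32.80 kJ/mol.
Chair II (tert-butyl equatorial, phenyl equatorial): E = 0.00 kJ/mol.
ΔE = 32.80 − 0.00 = 32.80 kJ/mol; chair II is more stable.

32.80 kJ/mol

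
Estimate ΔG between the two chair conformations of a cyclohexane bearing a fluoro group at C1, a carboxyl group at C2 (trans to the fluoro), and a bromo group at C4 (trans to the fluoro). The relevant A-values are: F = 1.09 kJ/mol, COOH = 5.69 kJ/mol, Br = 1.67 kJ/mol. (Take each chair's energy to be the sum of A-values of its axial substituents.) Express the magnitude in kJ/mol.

Chair I (fluoro axial, carboxyl axial, bromo axial): E = 8.45 kJ/mol.
Chair II (fluoro equatorial, carboxyl equatorial, bromo equatorial): E = 0.00 kJ/mol.
ΔE = 8.45 − 0.00 = 8.45 kJ/mol; chair II is more stable.

8.45 kJ/mol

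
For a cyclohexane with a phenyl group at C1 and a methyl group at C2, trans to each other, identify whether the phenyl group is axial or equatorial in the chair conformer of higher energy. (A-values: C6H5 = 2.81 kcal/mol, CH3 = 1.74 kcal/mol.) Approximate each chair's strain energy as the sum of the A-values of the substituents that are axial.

C1 and C2 have opposite parity, so for the trans isomer the two substituents are e,e in one chair and a,a in the other.
Chair I (phenyl axial, methyl axial): E = 4.55 kcal/mol.
Chair II (phenyl equatorial, methyl equatorial): E = 0.00 kcal/mol.
Chair I is the less stable (higher-energy) conformer, and in that chair the phenyl group is axial.

axial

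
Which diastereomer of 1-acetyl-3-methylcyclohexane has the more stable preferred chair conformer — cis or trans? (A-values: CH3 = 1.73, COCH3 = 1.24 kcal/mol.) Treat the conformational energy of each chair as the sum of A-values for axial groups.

cis

At 1,3 positions (parity same): cis → (e,e or a,a); trans → (a,e or e,a).
Best chair for cis: E = 0.00 kcal/mol; best chair for trans: E = 1.24 kcal/mol.
The cis isomer is lower by 1.24 kcal/mol.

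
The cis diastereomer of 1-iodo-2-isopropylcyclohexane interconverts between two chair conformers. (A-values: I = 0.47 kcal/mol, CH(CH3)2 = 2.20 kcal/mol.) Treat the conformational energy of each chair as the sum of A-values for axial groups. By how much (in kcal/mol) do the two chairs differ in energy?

C1 and C2 have opposite parity, so for the cis isomer the two substituents are one axial and one equatorial in each chair.
Chair I (iodo axial, isopropyl equatorial): E = 0.47 kcal/mol.
Chair II (iodo equatorial, isopropyl axial): E = 2.20 kcal/mol.
ΔE = 2.20 − 0.47 = 1.73 kcal/mol; chair I is more stable.

1.73 kcal/mol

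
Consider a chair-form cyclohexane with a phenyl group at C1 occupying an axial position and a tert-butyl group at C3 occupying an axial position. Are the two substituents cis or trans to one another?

cis

C1 and C3 have the same parity, so their axial bonds point in the same direction.
With same-parity carbons, two substituents on the same face are both axial or both equatorial; opposite faces give one of each.
Here the groups are axial/axial → same face → cis.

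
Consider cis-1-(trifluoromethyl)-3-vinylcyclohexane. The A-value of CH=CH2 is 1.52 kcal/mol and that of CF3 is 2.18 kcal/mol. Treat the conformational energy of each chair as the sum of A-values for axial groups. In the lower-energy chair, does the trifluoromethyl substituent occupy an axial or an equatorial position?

equatorial

C1 and C3 have the same parity, so for the cis isomer the two substituents are e,e in one chair and a,a in the other.
Chair I (vinyl axial, trifluoromethyl axial): E = 3.70 kcal/mol.
Chair II (vinyl equatorial, trifluoromethyl equatorial): E = 0.00 kcal/mol.
Chair II is the more stable (lower-energy) conformer, and in that chair the trifluoromethyl group is equatorial.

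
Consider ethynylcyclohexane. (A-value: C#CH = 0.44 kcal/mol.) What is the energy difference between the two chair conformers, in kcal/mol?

A monosubstituted cyclohexane has one chair with the ethynyl group axial (E = A = 0.44 kcal/mol) and one with it equatorial (E = 0).
ΔE = 0.44 − 0 = 0.44 kcal/mol.

0.44 kcal/mol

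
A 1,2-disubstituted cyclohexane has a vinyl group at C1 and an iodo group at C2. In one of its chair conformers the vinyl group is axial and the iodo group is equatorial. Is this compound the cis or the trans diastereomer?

cis

C1 and C2 have opposite parity, so their axial bonds point in opposite directions.
With opposite-parity carbons, two substituents on the same face are one axial and one equatorial; opposite faces give both axial or both equatorial.
Here the groups are axial/equatorial → same face → cis.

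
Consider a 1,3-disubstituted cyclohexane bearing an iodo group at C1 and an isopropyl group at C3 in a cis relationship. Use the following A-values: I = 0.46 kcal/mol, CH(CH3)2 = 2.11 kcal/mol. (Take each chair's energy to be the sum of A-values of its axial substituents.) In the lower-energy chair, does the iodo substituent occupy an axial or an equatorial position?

C1 and C3 have the same parity, so for the cis isomer the two substituents are e,e in one chair and a,a in the other.
Chair I (iodo axial, isopropyl axial): E = 2.57 kcal/mol.
Chair II (iodo equatorial, isopropyl equatorial): E = 0.00 kcal/mol.
Chair II is the more stable (lower-energy) conformer, and in that chair the iodo group is equatorial.

equatorial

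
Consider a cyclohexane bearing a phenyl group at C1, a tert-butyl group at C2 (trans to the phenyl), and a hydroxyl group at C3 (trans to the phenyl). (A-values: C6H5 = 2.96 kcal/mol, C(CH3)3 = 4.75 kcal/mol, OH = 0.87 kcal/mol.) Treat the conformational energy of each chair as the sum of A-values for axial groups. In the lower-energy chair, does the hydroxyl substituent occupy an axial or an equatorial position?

Chair I (phenyl axial, tert-butyl axial, hydroxyl equatorial): E = 7.71 kcal/mol.
Chair II (phenyl equatorial, tert-butyl equatorial, hydroxyl axial): E = 0.87 kcal/mol.
Chair II is the more stable (lower-energy) conformer, and in that chair the hydroxyl group is axial.

axial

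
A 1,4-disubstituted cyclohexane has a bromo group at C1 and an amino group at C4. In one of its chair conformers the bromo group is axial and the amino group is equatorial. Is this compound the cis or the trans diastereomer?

C1 and C4 have opposite parity, so their axial bonds point in opposite directions.
With opposite-parity carbons, two substituents on the same face are one axial and one equatorial; opposite faces give both axial or both equatorial.
Here the groups are axial/equatorial → same face → cis.

cis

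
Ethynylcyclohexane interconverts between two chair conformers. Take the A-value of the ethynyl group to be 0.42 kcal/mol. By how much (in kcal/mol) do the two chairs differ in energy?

0.42 kcal/mol

A monosubstituted cyclohexane has one chair with the ethynyl group axial (E = A = 0.42 kcal/mol) and one with it equatorial (E = 0).
ΔE = 0.42 − 0 = 0.42 kcal/mol.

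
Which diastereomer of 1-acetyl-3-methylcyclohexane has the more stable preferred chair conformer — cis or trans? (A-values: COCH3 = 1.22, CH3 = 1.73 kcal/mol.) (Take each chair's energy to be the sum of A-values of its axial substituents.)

At 1,3 positions (parity same): cis → (e,e or a,a); trans → (a,e or e,a).
Best chair for cis: E = 0.00 kcal/mol; best chair for trans: E = 1.22 kcal/mol.
The cis isomer is lower by 1.22 kcal/mol.

cis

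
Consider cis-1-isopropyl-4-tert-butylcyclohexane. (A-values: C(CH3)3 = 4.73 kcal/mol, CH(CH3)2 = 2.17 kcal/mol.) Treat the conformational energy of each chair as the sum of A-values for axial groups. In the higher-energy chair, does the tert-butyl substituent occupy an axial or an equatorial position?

axial

C1 and C4 have opposite parity, so for the cis isomer the two substituents are one axial and one equatorial in each chair.
Chair I (tert-butyl axial, isopropyl equatorial): E = 4.73 kcal/mol.
Chair II (tert-butyl equatorial, isopropyl axial): E = 2.17 kcal/mol.
Chair I is the less stable (higher-energy) conformer, and in that chair the tert-butyl group is axial.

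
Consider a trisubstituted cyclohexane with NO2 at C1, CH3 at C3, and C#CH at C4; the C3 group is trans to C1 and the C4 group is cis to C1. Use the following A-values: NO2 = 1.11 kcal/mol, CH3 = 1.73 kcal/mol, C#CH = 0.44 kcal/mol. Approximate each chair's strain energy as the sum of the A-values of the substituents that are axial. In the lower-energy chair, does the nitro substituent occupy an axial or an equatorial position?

axial

Chair I (nitro axial, methyl equatorial, ethynyl equatorial): E = 1.11 kcal/mol.
Chair II (nitro equatorial, methyl axial, ethynyl axial): E = 2.17 kcal/mol.
Chair I is the more stable (lower-energy) conformer, and in that chair the nitro group is axial.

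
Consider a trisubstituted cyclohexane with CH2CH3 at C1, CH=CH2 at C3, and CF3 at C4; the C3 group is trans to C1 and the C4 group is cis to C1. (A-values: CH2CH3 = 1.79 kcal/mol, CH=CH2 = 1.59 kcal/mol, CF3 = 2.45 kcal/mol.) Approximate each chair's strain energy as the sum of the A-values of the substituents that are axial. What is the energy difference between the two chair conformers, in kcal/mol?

2.25 kcal/mol

Chair I (ethyl axial, vinyl equatorial, trifluoromethyl equatorial): E = 1.79 kcal/mol.
Chair II (ethyl equatorial, vinyl axial, trifluoromethyl axial): E = 4.04 kcal/mol.
ΔE = 4.04 − 1.79 = 2.25 kcal/mol; chair I is more stable.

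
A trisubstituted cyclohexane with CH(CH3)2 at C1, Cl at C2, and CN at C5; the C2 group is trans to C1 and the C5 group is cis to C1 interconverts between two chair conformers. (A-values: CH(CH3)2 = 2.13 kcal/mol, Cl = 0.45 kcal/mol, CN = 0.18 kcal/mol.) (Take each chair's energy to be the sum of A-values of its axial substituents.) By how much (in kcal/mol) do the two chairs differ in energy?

2.76 kcal/mol

Chair I (isopropyl axial, chloro axial, cyano axial): E = 2.76 kcal/mol.
Chair II (isopropyl equatorial, chloro equatorial, cyano equatorial): E = 0.00 kcal/mol.
ΔE = 2.76 − 0.00 = 2.76 kcal/mol; chair II is more stable.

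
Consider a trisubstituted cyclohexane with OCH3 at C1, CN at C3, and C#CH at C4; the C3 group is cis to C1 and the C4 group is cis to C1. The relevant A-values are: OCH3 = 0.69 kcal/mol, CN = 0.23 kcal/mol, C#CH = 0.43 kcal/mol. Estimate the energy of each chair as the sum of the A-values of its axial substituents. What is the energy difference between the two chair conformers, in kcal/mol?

Chair I (methoxy axial, cyano axial, ethynyl equatorial): E = 0.92 kcal/mol.
Chair II (methoxy equatorial, cyano equatorial, ethynyl axial): E = 0.43 kcal/mol.
ΔE = 0.92 − 0.43 = 0.49 kcal/mol; chair II is more stable.

0.49 kcal/mol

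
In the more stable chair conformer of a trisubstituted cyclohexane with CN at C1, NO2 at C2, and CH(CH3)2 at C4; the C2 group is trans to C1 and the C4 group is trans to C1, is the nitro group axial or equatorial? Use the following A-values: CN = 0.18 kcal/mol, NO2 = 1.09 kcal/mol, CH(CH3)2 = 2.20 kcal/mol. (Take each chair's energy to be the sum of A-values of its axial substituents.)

Chair I (cyano axial, nitro axial, isopropyl axial): E = 3.47 kcal/mol.
Chair II (cyano equatorial, nitro equatorial, isopropyl equatorial): E = 0.00 kcal/mol.
Chair II is the more stable (lower-energy) conformer, and in that chair the nitro group is equatorial.

equatorial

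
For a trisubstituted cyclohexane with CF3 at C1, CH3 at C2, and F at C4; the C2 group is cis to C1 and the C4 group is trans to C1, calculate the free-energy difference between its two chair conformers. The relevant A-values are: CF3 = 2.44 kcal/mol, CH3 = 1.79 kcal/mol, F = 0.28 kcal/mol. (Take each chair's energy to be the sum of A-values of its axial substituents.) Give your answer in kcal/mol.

Chair I (trifluoromethyl axial, methyl equatorial, fluoro axial): E = 2.72 kcal/mol.
Chair II (trifluoromethyl equatorial, methyl axial, fluoro equatorial): E = 1.79 kcal/mol.
ΔE = 2.72 − 1.79 = 0.93 kcal/mol; chair II is more stable.

0.93 kcal/mol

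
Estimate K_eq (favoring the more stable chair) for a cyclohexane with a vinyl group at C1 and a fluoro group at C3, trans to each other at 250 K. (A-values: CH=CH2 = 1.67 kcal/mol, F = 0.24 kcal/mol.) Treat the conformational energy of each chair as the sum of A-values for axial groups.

C1 and C3 have the same parity, so for the trans isomer the two substituents are one axial and one equatorial in each chair.
Chair I (vinyl axial, fluoro equatorial): E = 1.67 kcal/mol; chair II (vinyl equatorial, fluoro axial): E = 0.24 kcal/mol.
ΔG = 1.43 kcal/mol between the two chairs.
K = exp(ΔG/RT) with R = 1.987×10⁻³ kcal mol⁻¹ K⁻¹ and T = 250 K gives K ≈ 17.8.

K ≈ 17.8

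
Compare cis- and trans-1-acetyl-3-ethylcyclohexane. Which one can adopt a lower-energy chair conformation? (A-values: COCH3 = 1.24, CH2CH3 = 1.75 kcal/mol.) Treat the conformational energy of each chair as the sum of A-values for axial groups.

cis

At 1,3 positions (parity same): cis → (e,e or a,a); trans → (a,e or e,a).
Best chair for cis: E = 0.00 kcal/mol; best chair for trans: E = 1.24 kcal/mol.
The cis isomer is lower by 1.24 kcal/mol.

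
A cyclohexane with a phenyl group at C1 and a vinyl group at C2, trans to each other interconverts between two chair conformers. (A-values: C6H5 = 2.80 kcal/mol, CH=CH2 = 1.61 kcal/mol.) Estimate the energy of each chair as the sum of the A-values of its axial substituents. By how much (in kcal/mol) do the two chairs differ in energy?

C1 and C2 have opposite parity, so for the trans isomer the two substituents are e,e in one chair and a,a in the other.
Chair I (phenyl axial, vinyl axial): E = 4.41 kcal/mol.
Chair II (phenyl equatorial, vinyl equatorial): E = 0.00 kcal/mol.
ΔE = 4.41 − 0.00 = 4.41 kcal/mol; chair II is more stable.

4.41 kcal/mol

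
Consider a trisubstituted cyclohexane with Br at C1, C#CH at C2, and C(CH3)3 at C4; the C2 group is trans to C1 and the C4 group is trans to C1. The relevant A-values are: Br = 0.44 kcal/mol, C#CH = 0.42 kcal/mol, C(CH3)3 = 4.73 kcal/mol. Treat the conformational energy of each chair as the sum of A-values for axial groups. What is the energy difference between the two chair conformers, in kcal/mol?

5.59 kcal/mol

Chair I (bromo axial, ethynyl axial, tert-butyl axial): E = 5.59 kcal/mol.
Chair II (bromo equatorial, ethynyl equatorial, tert-butyl equatorial): E = 0.00 kcal/mol.
ΔE = 5.59 − 0.00 = 5.59 kcal/mol; chair II is more stable.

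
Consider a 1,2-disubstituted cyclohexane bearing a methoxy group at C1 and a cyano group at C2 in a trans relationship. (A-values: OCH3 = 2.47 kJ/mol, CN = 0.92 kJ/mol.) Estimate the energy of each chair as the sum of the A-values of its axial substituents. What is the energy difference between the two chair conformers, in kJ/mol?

C1 and C2 have opposite parity, so for the trans isomer the two substituents are e,e in one chair and a,a in the other.
Chair I (methoxy axial, cyano axial): E = 3.39 kJ/mol.
Chair II (methoxy equatorial, cyano equatorial): E = 0.00 kJ/mol.
ΔE = 3.39 − 0.00 = 3.39 kJ/mol; chair II is more stable.

3.39 kJ/mol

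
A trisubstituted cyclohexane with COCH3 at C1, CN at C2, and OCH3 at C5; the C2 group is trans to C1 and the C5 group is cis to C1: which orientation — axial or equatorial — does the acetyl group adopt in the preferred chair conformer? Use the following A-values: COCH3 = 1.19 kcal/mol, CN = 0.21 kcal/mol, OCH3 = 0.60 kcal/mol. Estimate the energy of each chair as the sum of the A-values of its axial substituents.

Chair I (acetyl axial, cyano axial, methoxy axial): E = 2.00 kcal/mol.
Chair II (acetyl equatorial, cyano equatorial, methoxy equatorial): E = 0.00 kcal/mol.
Chair II is the more stable (lower-energy) conformer, and in that chair the acetyl group is equatorial.

equatorial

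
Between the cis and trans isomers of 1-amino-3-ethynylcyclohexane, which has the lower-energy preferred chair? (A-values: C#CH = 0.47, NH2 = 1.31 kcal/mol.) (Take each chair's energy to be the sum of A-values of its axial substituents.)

cis

At 1,3 positions (parity same): cis → (e,e or a,a); trans → (a,e or e,a).
Best chair for cis: E = 0.00 kcal/mol; best chair for trans: E = 0.47 kcal/mol.
The cis isomer is lower by 0.47 kcal/mol.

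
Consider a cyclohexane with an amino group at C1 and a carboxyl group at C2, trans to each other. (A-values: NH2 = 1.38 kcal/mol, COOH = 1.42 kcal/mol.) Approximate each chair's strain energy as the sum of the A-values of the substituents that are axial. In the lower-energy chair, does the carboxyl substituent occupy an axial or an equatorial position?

C1 and C2 have opposite parity, so for the trans isomer the two substituents are e,e in one chair and a,a in the other.
Chair I (amino axial, carboxyl axial): E = 2.80 kcal/mol.
Chair II (amino equatorial, carboxyl equatorial): E = 0.00 kcal/mol.
Chair II is the more stable (lower-energy) conformer, and in that chair the carboxyl group is equatorial.

equatorial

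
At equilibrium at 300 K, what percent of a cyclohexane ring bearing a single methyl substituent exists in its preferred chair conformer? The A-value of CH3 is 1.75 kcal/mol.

95.0%

One chair has the methyl group axial (E = 1.75 kcal/mol) and the other has it equatorial (E = 0).
ΔG = 1.75 kcal/mol between the two chairs.
K = exp(ΔG/RT) with R = 1.987×10⁻³ kcal mol⁻¹ K⁻¹ and T = 300 K gives K ≈ 18.8.
Fraction in the lower-energy chair = K/(K+1) = 95.0%.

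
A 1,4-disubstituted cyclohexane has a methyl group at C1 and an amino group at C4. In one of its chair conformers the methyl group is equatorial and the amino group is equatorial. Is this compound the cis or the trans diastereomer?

C1 and C4 have opposite parity, so their axial bonds point in opposite directions.
With opposite-parity carbons, two substituents on the same face are one axial and one equatorial; opposite faces give both axial or both equatorial.
Here the groups are equatorial/equatorial → opposite face → trans.

trans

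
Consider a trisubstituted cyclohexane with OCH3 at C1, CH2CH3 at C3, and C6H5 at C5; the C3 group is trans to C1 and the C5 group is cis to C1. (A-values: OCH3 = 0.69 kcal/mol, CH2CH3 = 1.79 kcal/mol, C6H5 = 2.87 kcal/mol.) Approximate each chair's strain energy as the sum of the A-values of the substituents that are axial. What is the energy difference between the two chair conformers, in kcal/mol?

Chair I (methoxy axial, ethyl equatorial, phenyl axial): E = 3.56 kcal/mol.
Chair II (methoxy equatorial, ethyl axial, phenyl equatorial): E = 1.79 kcal/mol.
ΔE = 3.56 − 1.79 = 1.77 kcal/mol; chair II is more stable.

1.77 kcal/mol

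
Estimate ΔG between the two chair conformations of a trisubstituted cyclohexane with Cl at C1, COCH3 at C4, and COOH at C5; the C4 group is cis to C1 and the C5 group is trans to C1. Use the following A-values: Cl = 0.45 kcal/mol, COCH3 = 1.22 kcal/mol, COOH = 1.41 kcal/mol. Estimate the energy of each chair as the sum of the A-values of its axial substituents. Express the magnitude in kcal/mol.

Chair I (chloro axial, acetyl equatorial, carboxyl equatorial): E = 0.45 kcal/mol.
Chair II (chloro equatorial, acetyl axial, carboxyl axial): E = 2.63 kcal/mol.
ΔE = 2.63 − 0.45 = 2.18 kcal/mol; chair I is more stable.

2.18 kcal/mol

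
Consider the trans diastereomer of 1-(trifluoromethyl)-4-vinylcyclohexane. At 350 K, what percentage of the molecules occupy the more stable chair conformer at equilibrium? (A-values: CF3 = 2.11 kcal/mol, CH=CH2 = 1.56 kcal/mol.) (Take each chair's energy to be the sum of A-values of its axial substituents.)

99.5%

C1 and C4 have opposite parity, so for the trans isomer the two substituents are e,e in one chair and a,a in the other.
Chair I (trifluoromethyl axial, vinyl axial): E = 3.67 kcal/mol; chair II (trifluoromethyl equatorial, vinyl equatorial): E = 0.00 kcal/mol.
ΔG = 3.67 kcal/mol between the two chairs.
K = exp(ΔG/RT) with R = 1.987×10⁻³ kcal mol⁻¹ K⁻¹ and T = 350 K gives K ≈ 196.
Fraction in the lower-energy chair = K/(K+1) = 99.5%.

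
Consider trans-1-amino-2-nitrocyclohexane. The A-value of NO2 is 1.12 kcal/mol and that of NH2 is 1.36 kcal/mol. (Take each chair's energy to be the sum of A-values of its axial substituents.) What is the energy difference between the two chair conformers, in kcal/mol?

2.48 kcal/mol

C1 and C2 have opposite parity, so for the trans isomer the two substituents are e,e in one chair and a,a in the other.
Chair I (nitro axial, amino axial): E = 2.48 kcal/mol.
Chair II (nitro equatorial, amino equatorial): E = 0.00 kcal/mol.
ΔE = 2.48 − 0.00 = 2.48 kcal/mol; chair II is more stable.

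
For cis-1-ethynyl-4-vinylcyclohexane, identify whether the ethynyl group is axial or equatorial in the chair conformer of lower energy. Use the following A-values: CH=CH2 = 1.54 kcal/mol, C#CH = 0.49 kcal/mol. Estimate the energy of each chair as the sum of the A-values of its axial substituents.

axial

C1 and C4 have opposite parity, so for the cis isomer the two substituents are one axial and one equatorial in each chair.
Chair I (vinyl axial, ethynyl equatorial): E = 1.54 kcal/mol.
Chair II (vinyl equatorial, ethynyl axial): E = 0.49 kcal/mol.
Chair II is the more stable (lower-energy) conformer, and in that chair the ethynyl group is axial.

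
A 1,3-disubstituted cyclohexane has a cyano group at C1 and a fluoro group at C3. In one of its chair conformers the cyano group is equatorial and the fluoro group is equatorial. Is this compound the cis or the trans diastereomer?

C1 and C3 have the same parity, so their axial bonds point in the same direction.
With same-parity carbons, two substituents on the same face are both axial or both equatorial; opposite faces give one of each.
Here the groups are equatorial/equatorial → same face → cis.

cis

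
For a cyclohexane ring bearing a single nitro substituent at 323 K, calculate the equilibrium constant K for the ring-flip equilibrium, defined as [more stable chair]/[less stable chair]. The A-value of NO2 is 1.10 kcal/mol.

One chair has the nitro group axial (E = 1.10 kcal/mol) and the other has it equatorial (E = 0).
ΔG = 1.10 kcal/mol between the two chairs.
K = exp(ΔG/RT) with R = 1.987×10⁻³ kcal mol⁻¹ K⁻¹ and T = 323 K gives K ≈ 5.55.

K ≈ 5.55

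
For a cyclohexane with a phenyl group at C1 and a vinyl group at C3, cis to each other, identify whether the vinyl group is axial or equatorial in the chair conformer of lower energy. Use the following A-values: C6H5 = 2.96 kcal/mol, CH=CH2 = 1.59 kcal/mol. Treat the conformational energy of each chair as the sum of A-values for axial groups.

C1 and C3 have the same parity, so for the cis isomer the two substituents are e,e in one chair and a,a in the other.
Chair I (phenyl axial, vinyl axial): E = 4.55 kcal/mol.
Chair II (phenyl equatorial, vinyl equatorial): E = 0.00 kcal/mol.
Chair II is the more stable (lower-energy) conformer, and in that chair the vinyl group is equatorial.

equatorial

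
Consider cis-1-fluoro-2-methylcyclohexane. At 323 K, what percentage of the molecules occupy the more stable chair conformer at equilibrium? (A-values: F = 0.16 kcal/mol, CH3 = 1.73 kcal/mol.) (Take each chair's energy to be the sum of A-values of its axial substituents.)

C1 and C2 have opposite parity, so for the cis isomer the two substituents are one axial and one equatorial in each chair.
Chair I (fluoro axial, methyl equatorial): E = 0.16 kcal/mol; chair II (fluoro equatorial, methyl axial): E = 1.73 kcal/mol.
ΔG = 1.57 kcal/mol between the two chairs.
K = exp(ΔG/RT) with R = 1.987×10⁻³ kcal mol⁻¹ K⁻¹ and T = 323 K gives K ≈ 11.5.
Fraction in the lower-energy chair = K/(K+1) = 92.0%.

92.0%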